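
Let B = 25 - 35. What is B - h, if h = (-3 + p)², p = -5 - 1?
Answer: -91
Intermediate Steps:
p = -6
B = -10
h = 81 (h = (-3 - 6)² = (-9)² = 81)
B - h = -10 - 1*81 = -10 - 81 = -91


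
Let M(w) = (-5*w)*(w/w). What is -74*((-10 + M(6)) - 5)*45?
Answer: 149850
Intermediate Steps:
M(w) = -5*w (M(w) = -5*w*1 = -5*w)
-74*((-10 + M(6)) - 5)*45 = -74*((-10 - 5*6) - 5)*45 = -74*((-10 - 30) - 5)*45 = -74*(-40 - 5)*45 = -74*(-45)*45 = 3330*45 = 149850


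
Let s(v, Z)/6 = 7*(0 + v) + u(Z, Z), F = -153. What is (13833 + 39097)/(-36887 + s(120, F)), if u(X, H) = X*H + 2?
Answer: 52930/108619 ≈ 0.48730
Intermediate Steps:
u(X, H) = 2 + H*X (u(X, H) = H*X + 2 = 2 + H*X)
s(v, Z) = 12 + 6*Z² + 42*v (s(v, Z) = 6*(7*(0 + v) + (2 + Z*Z)) = 6*(7*v + (2 + Z²)) = 6*(2 + Z² + 7*v) = 12 + 6*Z² + 42*v)
(13833 + 39097)/(-36887 + s(120, F)) = (13833 + 39097)/(-36887 + (12 + 6*(-153)² + 42*120)) = 52930/(-36887 + (12 + 6*23409 + 5040)) = 52930/(-36887 + (12 + 140454 + 5040)) = 52930/(-36887 + 145506) = 52930/108619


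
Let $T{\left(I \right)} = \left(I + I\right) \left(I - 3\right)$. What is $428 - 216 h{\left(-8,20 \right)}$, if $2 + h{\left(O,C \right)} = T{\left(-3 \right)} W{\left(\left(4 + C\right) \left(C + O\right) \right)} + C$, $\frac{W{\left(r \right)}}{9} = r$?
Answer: $-20158852$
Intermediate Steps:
$W{\left(r \right)} = 9 r$
$T{\left(I \right)} = 2 I \left(-3 + I\right)$
$h{\left(O,C \right)} = -2 + C + 324 \left(4 + C\right) \left(C + O\right)$ ($h{\left(O,C \right)} = -2 + \left(2 \left(-3\right) \left(-3 - 3\right) 9 \left(4 + C\right) \left(C + O\right) + C\right) = -2 + \left(2 \left(-3\right) \left(-6\right) 9 \left(4 + C\right) \left(C + O\right) + C\right) = -2 + \left(36 \cdot 9 \left(4 + C\right) \left(C + O\right) + C\right) = -2 + \left(324 \left(4 + C\right) \left(C + O\right) + C\right) = -2 + \left(C + 324 \left(4 + C\right) \left(C + O\right)\right) = -2 + C + 324 \left(4 + C\right) \left(C + O\right)$)
$428 - 216 h{\left(-8,20 \right)} = 428 - 216 \left(-2 + 324 \cdot 20^{2} + 1296 \left(-8\right) + 1297 \cdot 20 + 324 \cdot 20 \left(-8\right)\right) = 428 - 216 \left(-2 + 324 \cdot 400 - 10368 + 25940 - 51840\right) = 428 - 216 \left(-2 + 129600 - 10368 + 25940 - 51840\right) = 428 - 20159280 = -20158852$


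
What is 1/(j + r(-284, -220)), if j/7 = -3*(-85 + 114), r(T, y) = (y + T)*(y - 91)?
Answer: 1/156135 ≈ 6.4047e-6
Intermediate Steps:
r(T, y) = (-91 + y)*(T + y) (r(T, y) = (T + y)*(-91 + y) = (-91 + y)*(T + y))
j = -609 (j = 7*(-3*(-85 + 114)) = 7*(-3*29) = 7*(-87) = -609)
1/(j + r(-284, -220)) = 1/(-609 + ((-220)**2 - 91*(-284) - 91*(-220) - 284*(-220))) = 1/(-609 + (48400 + 25844 + 20020 + 62480)) = 1/(-609 + 156744) = 1/156135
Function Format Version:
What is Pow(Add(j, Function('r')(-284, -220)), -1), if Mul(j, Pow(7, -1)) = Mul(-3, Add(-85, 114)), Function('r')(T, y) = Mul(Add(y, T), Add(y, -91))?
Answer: Rational(1, 156135) ≈ 6.4047e-6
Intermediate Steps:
Function('r')(T, y) = Mul(Add(-91, y), Add(T, y)) (Function('r')(T, y) = Mul(Add(T, y), Add(-91, y)) = Mul(Add(-91, y), Add(T, y)))
j = -609 (j = Mul(7, Mul(-3, Add(-85, 114))) = Mul(7, Mul(-3, 29)) = Mul(7, -87) = -609)
Pow(Add(j, Function('r')(-284, -220)), -1) = Pow(Add(-609, Add(Pow(-220, 2), Mul(-91, -284), Mul(-91, -220), Mul(-284, -220))), -1) = Pow(Add(-609, Add(48400, 25844, 20020, 62480)), -1) = Pow(Add(-609, 156744), -1) = Pow(156135, -1) = Rational(1, 156135)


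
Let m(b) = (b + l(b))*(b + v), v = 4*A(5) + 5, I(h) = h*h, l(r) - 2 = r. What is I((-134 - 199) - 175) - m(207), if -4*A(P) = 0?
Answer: 169872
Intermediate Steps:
A(P) = 0 (A(P) = -¼*0 = 0)
l(r) = 2 + r
I(h) = h²
v = 5 (v = 4*0 + 5 = 0 + 5 = 5)
m(b) = (2 + 2*b)*(5 + b) (m(b) = (b + (2 + b))*(b + 5) = (2 + 2*b)*(5 + b))
I((-134 - 199) - 175) - m(207) = ((-134 - 199) - 175)² - (10 + 2*207² + 12*207) = (-333 - 175)² - (10 + 2*42849 + 2484) = (-508)² - (10 + 85698 + 2484) = 258064 - 1*88192 = 258064 - 88192 = 169872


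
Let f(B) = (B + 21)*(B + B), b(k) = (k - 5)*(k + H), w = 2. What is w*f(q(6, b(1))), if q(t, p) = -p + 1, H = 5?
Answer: 4600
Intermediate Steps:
b(k) = (-5 + k)*(5 + k) (b(k) = (k - 5)*(k + 5) = (-5 + k)*(5 + k))
q(t, p) = 1 - p
f(B) = 2*B*(21 + B) (f(B) = (21 + B)*(2*B) = 2*B*(21 + B))
w*f(q(6, b(1))) = 2*(2*(1 - (-25 + 1²))*(21 + (1 - (-25 + 1²)))) = 2*(2*(1 - (-25 + 1))*(21 + (1 - (-25 + 1)))) = 2*(2*(1 - 1*(-24))*(21 + (1 - 1*(-24)))) = 2*(2*(1 + 24)*(21 + (1 + 24))) = 2*(2*25*(21 + 25)) = 2*(2*25*46) = 2*2300 = 4600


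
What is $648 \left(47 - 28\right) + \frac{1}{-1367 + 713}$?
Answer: $\frac{8052047}{654} \approx 12312.0$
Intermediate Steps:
$648 \left(47 - 28\right) + \frac{1}{-1367 + 713} = 648 \left(47 - 28\right) + \frac{1}{-654} = 648 \cdot 19 - \frac{1}{654} = 12312 - \frac{1}{654} = \frac{8052047}{654}$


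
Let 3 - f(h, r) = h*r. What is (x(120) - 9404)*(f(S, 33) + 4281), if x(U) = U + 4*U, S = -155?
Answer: -82748796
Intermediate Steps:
f(h, r) = 3 - h*r
x(U) = 5*U
(x(120) - 9404)*(f(S, 33) + 4281) = (5*120 - 9404)*((3 - 1*(-155)*33) + 4281) = (600 - 9404)*((3 + 5115) + 4281) = -8804*(5118 + 4281) = -8804*9399 = -82748796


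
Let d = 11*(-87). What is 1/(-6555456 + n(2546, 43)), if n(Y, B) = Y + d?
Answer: -1/6553867 ≈ -1.5258e-7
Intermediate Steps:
d = -957
n(Y, B) = -957 + Y (n(Y, B) = Y - 957 = -957 + Y)
1/(-6555456 + n(2546, 43)) = 1/(-6555456 + (-957 + 2546)) = 1/(-6555456 + 1589) = 1/(-6553867) = -1/6553867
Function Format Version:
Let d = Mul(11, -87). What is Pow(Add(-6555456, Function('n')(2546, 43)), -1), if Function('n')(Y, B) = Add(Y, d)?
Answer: Rational(-1, 6553867) ≈ -1.5258e-7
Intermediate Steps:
d = -957
Function('n')(Y, B) = Add(-957, Y) (Function('n')(Y, B) = Add(Y, -957) = Add(-957, Y))
Pow(Add(-6555456, Function('n')(2546, 43)), -1) = Pow(Add(-6555456, Add(-957, 2546)), -1) = Pow(Add(-6555456, 1589), -1) = Pow(-6553867, -1) = Rational(-1, 6553867)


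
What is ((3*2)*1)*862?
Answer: 5172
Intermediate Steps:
((3*2)*1)*862 = (6*1)*862 = 6*862 = 5172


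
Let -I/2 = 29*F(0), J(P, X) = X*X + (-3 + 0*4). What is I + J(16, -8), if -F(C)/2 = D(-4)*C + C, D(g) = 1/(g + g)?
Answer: 61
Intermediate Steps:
D(g) = 1/(2*g)
F(C) = -7*C/4 (F(C) = -2*(((½)/(-4))*C + C) = -2*(((½)*(-¼))*C + C) = -2*(-C/8 + C) = -7*C/4)
J(P, X) = -3 + X² (J(P, X) = X² + (-3 + 0) = X² - 3 = -3 + X²)
I = 0 (I = -58*(-7/4*0) = -58*0 = -2*0 = 0)
I + J(16, -8) = 0 + (-3 + (-8)²) = 0 + (-3 + 64) = 0 + 61 = 61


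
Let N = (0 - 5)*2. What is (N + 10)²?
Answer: 0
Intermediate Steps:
N = -10 (N = -5*2 = -10)
(N + 10)² = (-10 + 10)² = 0² = 0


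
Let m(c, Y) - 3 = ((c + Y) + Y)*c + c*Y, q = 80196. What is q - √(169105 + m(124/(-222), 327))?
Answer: 80196 - √2076832270/111 ≈ 79786.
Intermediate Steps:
m(c, Y) = 3 + Y*c + c*(c + 2*Y) (m(c, Y) = 3 + (((c + Y) + Y)*c + c*Y) = 3 + (((Y + c) + Y)*c + Y*c) = 3 + ((c + 2*Y)*c + Y*c) = 3 + (c*(c + 2*Y) + Y*c) = 3 + (Y*c + c*(c + 2*Y)) = 3 + Y*c + c*(c + 2*Y))
q - √(169105 + m(124/(-222), 327)) = 80196 - √(169105 + (3 + (124/(-222))² + 3*327*(124/(-222)))) = 80196 - √(169105 + (3 + (124*(-1/222))² + 3*327*(124*(-1/222)))) = 80196 - √(169105 + (3 + (-62/111)² + 3*327*(-62/111))) = 80196 - √(169105 + (3 + 3844/12321 - 20274/37)) = 80196 - √(169105 - 6710435/12321) = 80196 - √(2076832270/12321) = 80196 - √2076832270/111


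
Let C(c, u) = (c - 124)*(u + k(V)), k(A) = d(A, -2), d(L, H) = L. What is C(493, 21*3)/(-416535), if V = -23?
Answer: -984/27769 ≈ -0.035435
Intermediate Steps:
k(A) = A
C(c, u) = (-124 + c)*(-23 + u) (C(c, u) = (c - 124)*(u - 23) = (-124 + c)*(-23 + u))
C(493, 21*3)/(-416535) = (2852 - 2604*3 - 23*493 + 493*(21*3))/(-416535) = (2852 - 124*63 - 11339 + 493*63)*(-1/416535) = (2852 - 7812 - 11339 + 31059)*(-1/416535) = 14760*(-1/416535) = -984/27769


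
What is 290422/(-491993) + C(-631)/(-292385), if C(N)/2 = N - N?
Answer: -290422/491993 ≈ -0.59030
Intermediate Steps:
C(N) = 0 (C(N) = 2*(N - N) = 2*0 = 0)
290422/(-491993) + C(-631)/(-292385) = 290422/(-491993) + 0/(-292385) = 290422*(-1/491993) + 0*(-1/292385) = -290422/491993 + 0 = -290422/491993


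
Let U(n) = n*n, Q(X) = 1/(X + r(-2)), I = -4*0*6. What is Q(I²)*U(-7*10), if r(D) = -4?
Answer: -1225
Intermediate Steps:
I = 0 (I = 0*6 = 0)
Q(X) = 1/(-4 + X) (Q(X) = 1/(X - 4) = 1/(-4 + X))
U(n) = n²
Q(I²)*U(-7*10) = (-7*10)²/(-4 + 0²) = (-70)²/(-4 + 0) = 4900/(-4) = -¼*4900 = -1225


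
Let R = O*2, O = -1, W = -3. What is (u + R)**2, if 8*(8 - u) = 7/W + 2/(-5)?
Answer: 579121/14400 ≈ 40.217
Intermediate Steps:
u = 1001/120 (u = 8 - (7/(-3) + 2/(-5))/8 = 8 - (7*(-1/3) + 2*(-1/5))/8 = 8 - (-7/3 - 2/5)/8 = 8 - 1/8*(-41/15) = 8 + 41/120 = 1001/120 ≈ 8.3417)
R = -2 (R = -1*2 = -2)
(u + R)**2 = (1001/120 - 2)**2 = (761/120)**2 = 579121/14400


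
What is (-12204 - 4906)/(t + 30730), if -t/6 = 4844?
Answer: -8555/833 ≈ -10.270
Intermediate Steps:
t = -29064 (t = -6*4844 = -29064)
(-12204 - 4906)/(t + 30730) = (-12204 - 4906)/(-29064 + 30730) = -17110/1666 = -17110*1/1666 = -8555/833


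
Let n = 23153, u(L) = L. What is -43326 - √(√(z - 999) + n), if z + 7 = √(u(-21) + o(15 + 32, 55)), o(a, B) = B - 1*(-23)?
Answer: -43326 - √(23153 + I*√(1006 - √57)) ≈ -43478.0 - 0.10383*I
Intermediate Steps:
o(a, B) = 23 + B (o(a, B) = B + 23 = 23 + B)
z = -7 + √57 (z = -7 + √(-21 + (23 + 55)) = -7 + √(-21 + 78) = -7 + √57 ≈ 0.54983)
-43326 - √(√(z - 999) + n) = -43326 - √(√((-7 + √57) - 999) + 23153) = -43326 - √(√(-1006 + √57) + 23153) = -43326 - √(23153 + √(-1006 + √57))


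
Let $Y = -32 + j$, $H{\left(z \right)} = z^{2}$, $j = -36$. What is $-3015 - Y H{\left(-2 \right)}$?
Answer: $-2743$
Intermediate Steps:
$Y = -68$ ($Y = -32 - 36 = -68$)
$-3015 - Y H{\left(-2 \right)} = -3015 - - 68 \left(-2\right)^{2} = -3015 - \left(-68\right) 4 = -3015 - -272 = -3015 + 272 = -2743$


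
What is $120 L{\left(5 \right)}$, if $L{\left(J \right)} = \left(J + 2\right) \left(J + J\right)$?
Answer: $8400$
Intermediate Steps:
$L{\left(J \right)} = 2 J \left(2 + J\right)$ ($L{\left(J \right)} = \left(2 + J\right) 2 J = 2 J \left(2 + J\right)$)
$120 L{\left(5 \right)} = 120 \cdot 2 \cdot 5 \left(2 + 5\right) = 120 \cdot 2 \cdot 5 \cdot 7 = 120 \cdot 70 = 8400$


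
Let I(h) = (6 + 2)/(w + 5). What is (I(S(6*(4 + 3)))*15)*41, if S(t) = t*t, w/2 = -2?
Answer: 4920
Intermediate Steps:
w = -4 (w = 2*(-2) = -4)
S(t) = t²
I(h) = 8 (I(h) = (6 + 2)/(-4 + 5) = 8/1 = 8*1 = 8)
(I(S(6*(4 + 3)))*15)*41 = (8*15)*41 = 120*41 = 4920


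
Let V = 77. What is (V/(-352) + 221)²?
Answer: 49914225/1024 ≈ 48744.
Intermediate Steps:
(V/(-352) + 221)² = (77/(-352) + 221)² = (77*(-1/352) + 221)² = (-7/32 + 221)² = (7065/32)² = 49914225/1024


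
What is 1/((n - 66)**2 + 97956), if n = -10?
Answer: 1/103732 ≈ 9.6402e-6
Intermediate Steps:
1/((n - 66)**2 + 97956) = 1/((-10 - 66)**2 + 97956) = 1/((-76)**2 + 97956) = 1/(5776 + 97956) = 1/103732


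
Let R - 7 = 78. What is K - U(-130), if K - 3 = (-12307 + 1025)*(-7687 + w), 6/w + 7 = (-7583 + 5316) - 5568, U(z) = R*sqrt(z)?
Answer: 113349242541/1307 - 85*I*sqrt(130) ≈ 8.6725e+7 - 969.15*I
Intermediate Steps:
R = 85 (R = 7 + 78 = 85)
U(z) = 85*sqrt(z)
w = -1/1307 (w = 6/(-7 + ((-7583 + 5316) - 5568)) = 6/(-7 + (-2267 - 5568)) = 6/(-7 - 7835) = 6/(-7842) = 6*(-1/7842) = -1/1307 ≈ -0.00076511)
K = 113349242541/1307 (K = 3 + (-12307 + 1025)*(-7687 - 1/1307) = 3 - 11282*(-10046910/1307) = 3 + 113349238620/1307 = 113349242541/1307 ≈ 8.6725e+7)
K - U(-130) = 113349242541/1307 - 85*sqrt(-130) = 113349242541/1307 - 85*I*sqrt(130)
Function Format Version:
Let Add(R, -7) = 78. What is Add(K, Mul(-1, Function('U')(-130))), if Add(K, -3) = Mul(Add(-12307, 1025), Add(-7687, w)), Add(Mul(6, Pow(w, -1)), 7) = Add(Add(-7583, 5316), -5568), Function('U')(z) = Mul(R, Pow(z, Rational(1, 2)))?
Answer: Add(Rational(113349242541, 1307), Mul(-85, I, Pow(130, Rational(1, 2)))) ≈ Add(8.6725e+7, Mul(-969.15, I))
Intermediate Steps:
R = 85 (R = Add(7, 78) = 85)
Function('U')(z) = Mul(85, Pow(z, Rational(1, 2)))
w = Rational(-1, 1307) (w = Mul(6, Pow(Add(-7, Add(Add(-7583, 5316), -5568)), -1)) = Mul(6, Pow(Add(-7, Add(-2267, -5568)), -1)) = Mul(6, Pow(Add(-7, -7835), -1)) = Mul(6, Pow(-7842, -1)) = Mul(6, Rational(-1, 7842)) = Rational(-1, 1307) ≈ -0.00076511)
K = Rational(113349242541, 1307) (K = Add(3, Mul(Add(-12307, 1025), Add(-7687, Rational(-1, 1307)))) = Add(3, Mul(-11282, Rational(-10046910, 1307))) = Add(3, Rational(113349238620, 1307)) = Rational(113349242541, 1307) ≈ 8.6725e+7)
Add(K, Mul(-1, Function('U')(-130))) = Add(Rational(113349242541, 1307), Mul(-1, Mul(85, Pow(-130, Rational(1, 2))))) = Add(Rational(113349242541, 1307), Mul(-1, Mul(85, Mul(I, Pow(130, Rational(1, 2)))))) = Add(Rational(113349242541, 1307), Mul(-1, Mul(85, I, Pow(130, Rational(1, 2))))) = Add(Rational(113349242541, 1307), Mul(-85, I, Pow(130, Rational(1, 2))))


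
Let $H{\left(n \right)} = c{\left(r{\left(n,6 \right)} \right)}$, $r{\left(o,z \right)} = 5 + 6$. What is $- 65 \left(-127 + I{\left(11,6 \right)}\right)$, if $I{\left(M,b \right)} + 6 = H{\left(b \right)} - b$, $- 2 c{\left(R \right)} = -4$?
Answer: $8905$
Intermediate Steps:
$r{\left(o,z \right)} = 11$
$c{\left(R \right)} = 2$ ($c{\left(R \right)} = \left(- \frac{1}{2}\right) \left(-4\right) = 2$)
$H{\left(n \right)} = 2$
$I{\left(M,b \right)} = -4 - b$ ($I{\left(M,b \right)} = -6 - \left(-2 + b\right) = -4 - b$)
$- 65 \left(-127 + I{\left(11,6 \right)}\right) = - 65 \left(-127 - 10\right) = \left(-65\right) \left(-137\right) = 8905$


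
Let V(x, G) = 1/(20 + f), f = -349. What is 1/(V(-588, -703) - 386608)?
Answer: -329/127194033 ≈ -2.5866e-6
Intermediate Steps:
V(x, G) = -1/329 (V(x, G) = 1/(20 - 349) = 1/(-329) = -1/329)
1/(V(-588, -703) - 386608) = 1/(-1/329 - 386608) = 1/(-127194033/329) = -329/127194033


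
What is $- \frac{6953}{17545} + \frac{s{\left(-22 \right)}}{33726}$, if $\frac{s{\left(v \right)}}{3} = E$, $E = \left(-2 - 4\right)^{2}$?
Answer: $- \frac{3524273}{8965495} \approx -0.39309$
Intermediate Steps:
$E = 36$ ($E = \left(-6\right)^{2} = 36$)
$s{\left(v \right)} = 108$ ($s{\left(v \right)} = 3 \cdot 36 = 108$)
$- \frac{6953}{17545} + \frac{s{\left(-22 \right)}}{33726} = - \frac{6953}{17545} + \frac{108}{33726} = \left(-6953\right) \frac{1}{17545} + 108 \cdot \frac{1}{33726} = - \frac{6953}{17545} + \frac{18}{5621} = - \frac{3524273}{8965495}$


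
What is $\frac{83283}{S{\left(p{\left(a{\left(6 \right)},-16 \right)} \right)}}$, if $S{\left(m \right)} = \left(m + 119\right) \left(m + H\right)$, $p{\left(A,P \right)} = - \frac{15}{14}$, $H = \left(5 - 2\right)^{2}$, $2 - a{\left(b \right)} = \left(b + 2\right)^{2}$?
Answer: $\frac{5441156}{61087} \approx 89.072$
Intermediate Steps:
$a{\left(b \right)} = 2 - \left(2 + b\right)^{2}$ ($a{\left(b \right)} = 2 - \left(b + 2\right)^{2} = 2 - \left(2 + b\right)^{2}$)
$H = 9$ ($H = 3^{2} = 9$)
$p{\left(A,P \right)} = - \frac{15}{14}$ ($p{\left(A,P \right)} = \left(-15\right) \frac{1}{14} = - \frac{15}{14}$)
$S{\left(m \right)} = \left(9 + m\right) \left(119 + m\right)$ ($S{\left(m \right)} = \left(m + 119\right) \left(m + 9\right) = \left(119 + m\right) \left(9 + m\right) = \left(9 + m\right) \left(119 + m\right)$)
$\frac{83283}{S{\left(p{\left(a{\left(6 \right)},-16 \right)} \right)}} = \frac{83283}{1071 + \left(- \frac{15}{14}\right)^{2} + 128 \left(- \frac{15}{14}\right)} = \frac{83283}{1071 + \frac{225}{196} - \frac{960}{7}} = \frac{83283}{\frac{183261}{196}} = 83283 \cdot \frac{196}{183261} = \frac{5441156}{61087}$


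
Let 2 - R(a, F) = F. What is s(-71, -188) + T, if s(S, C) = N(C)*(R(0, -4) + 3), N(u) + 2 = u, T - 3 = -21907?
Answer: -23614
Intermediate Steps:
T = -21904 (T = 3 - 21907 = -21904)
R(a, F) = 2 - F
N(u) = -2 + u
s(S, C) = -18 + 9*C (s(S, C) = (-2 + C)*((2 - 1*(-4)) + 3) = (-2 + C)*((2 + 4) + 3) = (-2 + C)*(6 + 3) = (-2 + C)*9 = -18 + 9*C)
s(-71, -188) + T = (-18 + 9*(-188)) - 21904 = (-18 - 1692) - 21904 = -1710 - 21904 = -23614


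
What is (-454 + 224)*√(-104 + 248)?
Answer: -2760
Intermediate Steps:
(-454 + 224)*√(-104 + 248) = -230*√144 = -230*12 = -2760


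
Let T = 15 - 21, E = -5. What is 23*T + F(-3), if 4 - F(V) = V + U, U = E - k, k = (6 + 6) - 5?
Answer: -119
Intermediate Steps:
k = 7 (k = 12 - 5 = 7)
T = -6
U = -12 (U = -5 - 1*7 = -5 - 7 = -12)
F(V) = 16 - V (F(V) = 4 - (V - 12) = 4 - (-12 + V) = 4 + (12 - V) = 16 - V)
23*T + F(-3) = 23*(-6) + (16 - 1*(-3)) = -138 + (16 + 3) = -138 + 19 = -119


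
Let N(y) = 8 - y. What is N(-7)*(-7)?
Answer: -105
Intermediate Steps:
N(-7)*(-7) = (8 - 1*(-7))*(-7) = (8 + 7)*(-7) = 15*(-7) = -105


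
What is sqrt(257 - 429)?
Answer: 2*I*sqrt(43) ≈ 13.115*I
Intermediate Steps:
sqrt(257 - 429) = sqrt(-172) = 2*I*sqrt(43)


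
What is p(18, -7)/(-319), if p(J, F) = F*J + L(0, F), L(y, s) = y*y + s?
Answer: 133/319 ≈ 0.41693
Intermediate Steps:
L(y, s) = s + y² (L(y, s) = y² + s = s + y²)
p(J, F) = F + F*J (p(J, F) = F*J + (F + 0²) = F*J + (F + 0) = F*J + F = F + F*J)
p(18, -7)/(-319) = -7*(1 + 18)/(-319) = -7*19*(-1/319) = -133*(-1/319) = 133/319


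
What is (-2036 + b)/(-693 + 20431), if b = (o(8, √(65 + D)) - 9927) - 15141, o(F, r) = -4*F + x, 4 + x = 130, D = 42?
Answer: -13505/9869 ≈ -1.3684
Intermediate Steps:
x = 126 (x = -4 + 130 = 126)
o(F, r) = 126 - 4*F (o(F, r) = -4*F + 126 = 126 - 4*F)
b = -24974 (b = ((126 - 4*8) - 9927) - 15141 = ((126 - 32) - 9927) - 15141 = (94 - 9927) - 15141 = -9833 - 15141 = -24974)
(-2036 + b)/(-693 + 20431) = (-2036 - 24974)/(-693 + 20431) = -27010/19738 = -27010*1/19738 = -13505/9869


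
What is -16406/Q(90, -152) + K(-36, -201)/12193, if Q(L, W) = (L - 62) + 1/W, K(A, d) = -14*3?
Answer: -30406009126/51881215 ≈ -586.07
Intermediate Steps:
K(A, d) = -42
Q(L, W) = -62 + L + 1/W (Q(L, W) = (-62 + L) + 1/W = -62 + L + 1/W)
-16406/Q(90, -152) + K(-36, -201)/12193 = -16406/(-62 + 90 + 1/(-152)) - 42/12193 = -16406/(-62 + 90 - 1/152) - 42*1/12193 = -16406/4255/152 - 42/12193 = -16406*152/4255 - 42/12193 = -2493712/4255 - 42/12193 = -30406009126/51881215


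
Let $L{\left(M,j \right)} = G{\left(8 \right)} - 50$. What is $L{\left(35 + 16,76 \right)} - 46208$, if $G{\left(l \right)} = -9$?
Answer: $-46267$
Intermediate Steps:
$L{\left(M,j \right)} = -59$ ($L{\left(M,j \right)} = -9 - 50 = -59$)
$L{\left(35 + 16,76 \right)} - 46208 = -59 - 46208 = -46267$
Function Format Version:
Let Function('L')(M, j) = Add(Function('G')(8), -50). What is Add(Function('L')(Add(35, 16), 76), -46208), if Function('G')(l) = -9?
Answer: -46267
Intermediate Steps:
Function('L')(M, j) = -59 (Function('L')(M, j) = Add(-9, -50) = -59)
Add(Function('L')(Add(35, 16), 76), -46208) = Add(-59, -46208) = -46267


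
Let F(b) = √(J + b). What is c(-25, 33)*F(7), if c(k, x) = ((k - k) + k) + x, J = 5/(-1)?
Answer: 8*√2 ≈ 11.314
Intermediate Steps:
J = -5 (J = 5*(-1) = -5)
c(k, x) = k + x (c(k, x) = (0 + k) + x = k + x)
F(b) = √(-5 + b)
c(-25, 33)*F(7) = (-25 + 33)*√(-5 + 7) = 8*√2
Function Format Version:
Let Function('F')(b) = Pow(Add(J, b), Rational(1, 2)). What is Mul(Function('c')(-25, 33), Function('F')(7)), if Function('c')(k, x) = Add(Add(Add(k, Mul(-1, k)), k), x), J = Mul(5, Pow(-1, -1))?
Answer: Mul(8, Pow(2, Rational(1, 2))) ≈ 11.314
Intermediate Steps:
J = -5 (J = Mul(5, -1) = -5)
Function('c')(k, x) = Add(k, x) (Function('c')(k, x) = Add(Add(0, k), x) = Add(k, x))
Function('F')(b) = Pow(Add(-5, b), Rational(1, 2))
Mul(Function('c')(-25, 33), Function('F')(7)) = Mul(Add(-25, 33), Pow(Add(-5, 7), Rational(1, 2))) = Mul(8, Pow(2, Rational(1, 2)))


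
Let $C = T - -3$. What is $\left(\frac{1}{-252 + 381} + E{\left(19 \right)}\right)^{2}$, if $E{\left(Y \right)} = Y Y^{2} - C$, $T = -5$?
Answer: $\frac{783348904900}{16641} \approx 4.7073 \cdot 10^{7}$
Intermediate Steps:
$C = -2$ ($C = -5 - -3 = -5 + 3 = -2$)
$E{\left(Y \right)} = 2 + Y^{3}$ ($E{\left(Y \right)} = Y Y^{2} - -2 = Y^{3} + 2 = 2 + Y^{3}$)
$\left(\frac{1}{-252 + 381} + E{\left(19 \right)}\right)^{2} = \left(\frac{1}{-252 + 381} + \left(2 + 19^{3}\right)\right)^{2} = \left(\frac{1}{129} + \left(2 + 6859\right)\right)^{2} = \left(\frac{1}{129} + 6861\right)^{2} = \left(\frac{885070}{129}\right)^{2} = \frac{783348904900}{16641}$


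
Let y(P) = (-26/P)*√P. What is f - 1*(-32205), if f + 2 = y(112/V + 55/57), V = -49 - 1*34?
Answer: 32203 + 26*I*√8605689/1819 ≈ 32203.0 + 41.931*I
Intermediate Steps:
V = -83 (V = -49 - 34 = -83)
y(P) = -26/√P
f = -2 + 26*I*√8605689/1819 (f = -2 - 26/√(112/(-83) + 55/57) = -2 - 26/√(112*(-1/83) + 55*(1/57)) = -2 - 26/√(-112/83 + 55/57) = -2 - (-26)*I*√8605689/1819 = -2 + 26*I*√8605689/1819 ≈ -2.0 + 41.931*I)
f - 1*(-32205) = (-2 + 26*I*√8605689/1819) - 1*(-32205) = (-2 + 26*I*√8605689/1819) + 32205 = 32203 + 26*I*√8605689/1819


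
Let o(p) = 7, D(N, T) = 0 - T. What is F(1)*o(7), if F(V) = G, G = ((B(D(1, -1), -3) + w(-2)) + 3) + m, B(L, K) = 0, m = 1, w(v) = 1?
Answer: 35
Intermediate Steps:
D(N, T) = -T
G = 5 (G = ((0 + 1) + 3) + 1 = (1 + 3) + 1 = 4 + 1 = 5)
F(V) = 5
F(1)*o(7) = 5*7 = 35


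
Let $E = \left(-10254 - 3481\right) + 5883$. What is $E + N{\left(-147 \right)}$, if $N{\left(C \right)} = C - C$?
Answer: $-7852$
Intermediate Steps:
$N{\left(C \right)} = 0$
$E = -7852$ ($E = -13735 + 5883 = -7852$)
$E + N{\left(-147 \right)} = -7852 + 0 = -7852$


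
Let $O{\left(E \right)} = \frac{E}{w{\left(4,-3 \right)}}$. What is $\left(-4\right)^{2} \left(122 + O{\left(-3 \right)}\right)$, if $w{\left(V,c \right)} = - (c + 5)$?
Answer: $1976$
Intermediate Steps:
$w{\left(V,c \right)} = -5 - c$ ($w{\left(V,c \right)} = - (5 + c) = -5 - c$)
$O{\left(E \right)} = - \frac{E}{2}$ ($O{\left(E \right)} = \frac{E}{-5 - -3} = \frac{E}{-5 + 3} = \frac{E}{-2} = E \left(- \frac{1}{2}\right) = - \frac{E}{2}$)
$\left(-4\right)^{2} \left(122 + O{\left(-3 \right)}\right) = \left(-4\right)^{2} \left(122 - - \frac{3}{2}\right) = 16 \left(122 + \frac{3}{2}\right) = 16 \cdot \frac{247}{2} = 1976$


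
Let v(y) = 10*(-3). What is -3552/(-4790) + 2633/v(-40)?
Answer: -1250551/14370 ≈ -87.025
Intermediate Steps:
v(y) = -30
-3552/(-4790) + 2633/v(-40) = -3552/(-4790) + 2633/(-30) = -3552*(-1/4790) + 2633*(-1/30) = 1776/2395 - 2633/30 = -1250551/14370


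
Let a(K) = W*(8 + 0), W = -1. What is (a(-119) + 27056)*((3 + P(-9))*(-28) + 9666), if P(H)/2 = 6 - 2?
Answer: 253115184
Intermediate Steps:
P(H) = 8 (P(H) = 2*(6 - 2) = 2*4 = 8)
a(K) = -8 (a(K) = -(8 + 0) = -1*8 = -8)
(a(-119) + 27056)*((3 + P(-9))*(-28) + 9666) = (-8 + 27056)*((3 + 8)*(-28) + 9666) = 27048*(11*(-28) + 9666) = 27048*(-308 + 9666) = 27048*9358 = 253115184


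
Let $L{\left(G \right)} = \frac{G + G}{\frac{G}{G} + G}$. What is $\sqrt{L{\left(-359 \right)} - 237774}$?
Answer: $\frac{i \sqrt{7618452473}}{179} \approx 487.62 i$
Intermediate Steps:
$L{\left(G \right)} = \frac{2 G}{1 + G}$
$\sqrt{L{\left(-359 \right)} - 237774} = \sqrt{2 \left(-359\right) \frac{1}{1 - 359} - 237774} = \sqrt{2 \left(-359\right) \frac{1}{-358} - 237774} = \sqrt{2 \left(-359\right) \left(- \frac{1}{358}\right) - 237774} = \sqrt{\frac{359}{179} - 237774} = \sqrt{- \frac{42561187}{179}} = \frac{i \sqrt{7618452473}}{179}$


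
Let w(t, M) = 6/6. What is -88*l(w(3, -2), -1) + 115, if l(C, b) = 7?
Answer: -501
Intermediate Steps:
w(t, M) = 1 (w(t, M) = 6*(⅙) = 1)
-88*l(w(3, -2), -1) + 115 = -88*7 + 115 = -616 + 115 = -501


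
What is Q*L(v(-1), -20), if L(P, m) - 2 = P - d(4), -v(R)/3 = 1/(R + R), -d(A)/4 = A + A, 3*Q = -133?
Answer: -9443/6 ≈ -1573.8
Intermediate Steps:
Q = -133/3 (Q = (⅓)*(-133) = -133/3 ≈ -44.333)
d(A) = -8*A (d(A) = -4*(A + A) = -8*A)
v(R) = -3/(2*R) (v(R) = -3/(R + R) = -3*1/(2*R) = -3/(2*R))
L(P, m) = 34 + P (L(P, m) = 2 + (P - (-8)*4) = 2 + (P - 1*(-32)) = 2 + (P + 32) = 2 + (32 + P) = 34 + P)
Q*L(v(-1), -20) = -133*(34 - 3/2/(-1))/3 = -133*(34 - 3/2*(-1))/3 = -133*(34 + 3/2)/3 = -133/3*71/2 = -9443/6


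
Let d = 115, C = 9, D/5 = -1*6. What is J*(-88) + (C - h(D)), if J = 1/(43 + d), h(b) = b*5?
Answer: 12517/79 ≈ 158.44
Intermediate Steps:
D = -30 (D = 5*(-1*6) = 5*(-6) = -30)
h(b) = 5*b
J = 1/158 (J = 1/(43 + 115) = 1/158 ≈ 0.0063291)
J*(-88) + (C - h(D)) = (1/158)*(-88) + (9 - 5*(-30)) = -44/79 + (9 - 1*(-150)) = -44/79 + (9 + 150) = -44/79 + 159 = 12517/79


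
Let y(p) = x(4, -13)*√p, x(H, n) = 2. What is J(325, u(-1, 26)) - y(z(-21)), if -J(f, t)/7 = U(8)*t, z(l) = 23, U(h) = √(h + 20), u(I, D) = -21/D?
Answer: -2*√23 + 147*√7/13 ≈ 20.326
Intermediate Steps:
U(h) = √(20 + h)
J(f, t) = -14*t*√7 (J(f, t) = -7*√(20 + 8)*t = -7*√28*t = -7*2*√7*t = -14*t*√7)
y(p) = 2*√p
J(325, u(-1, 26)) - y(z(-21)) = -14*(-21/26)*√7 - 2*√23 = 147*√7/13 - 2*√23 = -2*√23 + 147*√7/13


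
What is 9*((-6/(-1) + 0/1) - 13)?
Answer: -63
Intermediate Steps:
9*((-6/(-1) + 0/1) - 13) = 9*((-6*(-1) + 0*1) - 13) = 9*((6 + 0) - 13) = 9*(6 - 13) = 9*(-7) = -63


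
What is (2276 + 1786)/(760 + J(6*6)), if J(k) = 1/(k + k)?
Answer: 292464/54721 ≈ 5.3446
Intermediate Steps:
J(k) = 1/(2*k)
(2276 + 1786)/(760 + J(6*6)) = (2276 + 1786)/(760 + 1/(2*((6*6)))) = 4062/(760 + (½)/36) = 4062/(760 + (½)*(1/36)) = 4062/(760 + 1/72) = 4062/(54721/72) = 4062*(72/54721) = 292464/54721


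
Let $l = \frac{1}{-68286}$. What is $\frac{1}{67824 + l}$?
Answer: $\frac{68286}{4631429663} \approx 1.4744 \cdot 10^{-5}$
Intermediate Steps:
$l = - \frac{1}{68286} \approx -1.4644 \cdot 10^{-5}$
$\frac{1}{67824 + l} = \frac{1}{67824 - \frac{1}{68286}} = \frac{1}{\frac{4631429663}{68286}} = \frac{68286}{4631429663}$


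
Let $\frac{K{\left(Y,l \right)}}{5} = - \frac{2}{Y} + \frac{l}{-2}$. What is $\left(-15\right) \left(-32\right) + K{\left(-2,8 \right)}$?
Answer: $465$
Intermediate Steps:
$K{\left(Y,l \right)} = - \frac{10}{Y} - \frac{5 l}{2}$ ($K{\left(Y,l \right)} = 5 \left(- \frac{2}{Y} + \frac{l}{-2}\right) = 5 \left(- \frac{2}{Y} + l \left(- \frac{1}{2}\right)\right) = 5 \left(- \frac{2}{Y} - \frac{l}{2}\right) = - \frac{10}{Y} - \frac{5 l}{2}$)
$\left(-15\right) \left(-32\right) + K{\left(-2,8 \right)} = \left(-15\right) \left(-32\right) - \left(20 + \frac{10}{-2}\right) = 480 - 15 = 465$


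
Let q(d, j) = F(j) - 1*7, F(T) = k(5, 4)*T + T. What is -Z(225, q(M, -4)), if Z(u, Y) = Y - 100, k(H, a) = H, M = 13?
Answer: 131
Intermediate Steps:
F(T) = 6*T (F(T) = 5*T + T = 6*T)
q(d, j) = -7 + 6*j (q(d, j) = 6*j - 1*7 = 6*j - 7 = -7 + 6*j)
Z(u, Y) = -100 + Y
-Z(225, q(M, -4)) = -(-100 + (-7 + 6*(-4))) = -(-100 + (-7 - 24)) = -(-100 - 31) = -1*(-131) = 131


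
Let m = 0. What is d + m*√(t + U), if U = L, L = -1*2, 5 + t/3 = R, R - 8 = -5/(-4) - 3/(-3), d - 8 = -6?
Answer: 2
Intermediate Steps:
d = 2 (d = 8 - 6 = 2)
R = 41/4 (R = 8 + (-5/(-4) - 3/(-3)) = 8 + (-5*(-¼) - 3*(-⅓)) = 8 + (5/4 + 1) = 8 + 9/4 = 41/4 ≈ 10.250)
t = 63/4 (t = -15 + 3*(41/4) = -15 + 123/4 = 63/4 ≈ 15.750)
L = -2
U = -2
d + m*√(t + U) = 2 + 0*√(63/4 - 2) = 2 + 0*√(55/4) = 2 + 0*(√55/2) = 2 + 0 = 2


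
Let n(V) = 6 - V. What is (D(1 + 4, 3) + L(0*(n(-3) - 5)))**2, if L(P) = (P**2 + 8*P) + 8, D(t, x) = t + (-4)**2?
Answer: 841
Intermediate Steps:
D(t, x) = 16 + t (D(t, x) = t + 16 = 16 + t)
L(P) = 8 + P**2 + 8*P
(D(1 + 4, 3) + L(0*(n(-3) - 5)))**2 = ((16 + (1 + 4)) + (8 + (0*((6 - 1*(-3)) - 5))**2 + 8*(0*((6 - 1*(-3)) - 5))))**2 = ((16 + 5) + (8 + (0*((6 + 3) - 5))**2 + 8*(0*((6 + 3) - 5))))**2 = (21 + (8 + (0*(9 - 5))**2 + 8*(0*(9 - 5))))**2 = (21 + (8 + (0*4)**2 + 8*(0*4)))**2 = (21 + (8 + 0**2 + 8*0))**2 = (21 + (8 + 0 + 0))**2 = (21 + 8)**2 = 29**2 = 841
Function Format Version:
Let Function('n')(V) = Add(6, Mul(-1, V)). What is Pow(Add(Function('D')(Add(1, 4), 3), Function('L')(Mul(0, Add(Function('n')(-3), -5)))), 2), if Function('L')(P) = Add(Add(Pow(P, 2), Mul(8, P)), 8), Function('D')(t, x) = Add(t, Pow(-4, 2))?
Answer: 841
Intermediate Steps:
Function('D')(t, x) = Add(16, t) (Function('D')(t, x) = Add(t, 16) = Add(16, t))
Function('L')(P) = Add(8, Pow(P, 2), Mul(8, P))
Pow(Add(Function('D')(Add(1, 4), 3), Function('L')(Mul(0, Add(Function('n')(-3), -5)))), 2) = Pow(Add(Add(16, Add(1, 4)), Add(8, Pow(Mul(0, Add(Add(6, Mul(-1, -3)), -5)), 2), Mul(8, Mul(0, Add(Add(6, Mul(-1, -3)), -5))))), 2) = Pow(Add(Add(16, 5), Add(8, Pow(Mul(0, Add(Add(6, 3), -5)), 2), Mul(8, Mul(0, Add(Add(6, 3), -5))))), 2) = Pow(Add(21, Add(8, Pow(Mul(0, Add(9, -5)), 2), Mul(8, Mul(0, Add(9, -5))))), 2) = Pow(Add(21, Add(8, Pow(Mul(0, 4), 2), Mul(8, Mul(0, 4)))), 2) = Pow(Add(21, Add(8, Pow(0, 2), Mul(8, 0))), 2) = Pow(Add(21, Add(8, 0, 0)), 2) = Pow(Add(21, 8), 2) = Pow(29, 2) = 841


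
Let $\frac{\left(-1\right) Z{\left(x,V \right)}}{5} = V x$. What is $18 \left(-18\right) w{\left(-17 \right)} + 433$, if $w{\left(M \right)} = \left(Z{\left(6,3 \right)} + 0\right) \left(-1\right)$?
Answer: $-28727$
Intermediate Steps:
$Z{\left(x,V \right)} = - 5 V x$
$w{\left(M \right)} = 90$ ($w{\left(M \right)} = \left(\left(-5\right) 3 \cdot 6 + 0\right) \left(-1\right) = \left(-90 + 0\right) \left(-1\right) = \left(-90\right) \left(-1\right) = 90$)
$18 \left(-18\right) w{\left(-17 \right)} + 433 = 18 \left(-18\right) 90 + 433 = \left(-324\right) 90 + 433 = -29160 + 433 = -28727$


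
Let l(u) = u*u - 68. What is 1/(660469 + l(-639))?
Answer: 1/1068722 ≈ 9.3570e-7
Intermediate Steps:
l(u) = -68 + u**2 (l(u) = u**2 - 68 = -68 + u**2)
1/(660469 + l(-639)) = 1/(660469 + (-68 + (-639)**2)) = 1/(660469 + (-68 + 408321)) = 1/(660469 + 408253) = 1/1068722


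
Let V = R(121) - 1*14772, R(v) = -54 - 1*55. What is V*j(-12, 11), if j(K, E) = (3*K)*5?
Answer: 2678580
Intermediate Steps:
R(v) = -109 (R(v) = -54 - 55 = -109)
j(K, E) = 15*K
V = -14881 (V = -109 - 1*14772 = -109 - 14772 = -14881)
V*j(-12, 11) = -223215*(-12) = -14881*(-180) = 2678580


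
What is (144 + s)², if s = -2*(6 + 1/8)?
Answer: 277729/16 ≈ 17358.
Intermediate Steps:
s = -49/4 (s = -2*(6 + ⅛) = -2*49/8 = -49/4 ≈ -12.250)
(144 + s)² = (144 - 49/4)² = (527/4)² = 277729/16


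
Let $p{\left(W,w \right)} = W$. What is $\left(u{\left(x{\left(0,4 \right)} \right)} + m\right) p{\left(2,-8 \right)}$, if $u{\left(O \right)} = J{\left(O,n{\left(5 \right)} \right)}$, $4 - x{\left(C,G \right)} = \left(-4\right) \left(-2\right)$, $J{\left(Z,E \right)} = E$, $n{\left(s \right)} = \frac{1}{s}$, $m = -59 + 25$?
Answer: $- \frac{338}{5} \approx -67.6$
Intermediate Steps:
$m = -34$
$x{\left(C,G \right)} = -4$ ($x{\left(C,G \right)} = 4 - \left(-4\right) \left(-2\right) = 4 - 8 = -4$)
$u{\left(O \right)} = \frac{1}{5}$
$\left(u{\left(x{\left(0,4 \right)} \right)} + m\right) p{\left(2,-8 \right)} = \left(\frac{1}{5} - 34\right) 2 = \left(- \frac{169}{5}\right) 2 = - \frac{338}{5}$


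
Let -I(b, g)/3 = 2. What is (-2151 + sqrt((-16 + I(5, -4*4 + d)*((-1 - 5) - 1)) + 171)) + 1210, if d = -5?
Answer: -941 + sqrt(197) ≈ -926.96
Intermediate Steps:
I(b, g) = -6 (I(b, g) = -3*2 = -6)
(-2151 + sqrt((-16 + I(5, -4*4 + d)*((-1 - 5) - 1)) + 171)) + 1210 = (-2151 + sqrt((-16 - 6*((-1 - 5) - 1)) + 171)) + 1210 = (-2151 + sqrt((-16 - 6*(-6 - 1)) + 171)) + 1210 = (-2151 + sqrt((-16 - 6*(-7)) + 171)) + 1210 = (-2151 + sqrt((-16 + 42) + 171)) + 1210 = (-2151 + sqrt(26 + 171)) + 1210 = (-2151 + sqrt(197)) + 1210 = -941 + sqrt(197)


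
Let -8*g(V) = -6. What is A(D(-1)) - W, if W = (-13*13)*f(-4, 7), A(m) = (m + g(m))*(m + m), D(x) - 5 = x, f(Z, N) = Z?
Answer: -638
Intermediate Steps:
g(V) = 3/4 (g(V) = -1/8*(-6) = 3/4)
D(x) = 5 + x
A(m) = 2*m*(3/4 + m) (A(m) = (m + 3/4)*(m + m) = (3/4 + m)*(2*m) = 2*m*(3/4 + m))
W = 676 (W = -13*13*(-4) = -169*(-4) = 676)
A(D(-1)) - W = (5 - 1)*(3 + 4*(5 - 1))/2 - 1*676 = (1/2)*4*(3 + 4*4) - 676 = (1/2)*4*(3 + 16) - 676 = (1/2)*4*19 - 676 = 38 - 676 = -638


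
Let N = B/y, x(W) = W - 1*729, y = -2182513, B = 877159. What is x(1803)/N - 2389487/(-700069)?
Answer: -1638879050680945/614071823971 ≈ -2668.9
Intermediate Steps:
x(W) = -729 + W (x(W) = W - 729 = -729 + W)
N = -877159/2182513 (N = 877159/(-2182513) = 877159*(-1/2182513) = -877159/2182513 ≈ -0.40190)
x(1803)/N - 2389487/(-700069) = (-729 + 1803)/(-877159/2182513) - 2389487/(-700069) = 1074*(-2182513/877159) - 2389487*(-1/700069) = -2344018962/877159 + 2389487/700069 = -1638879050680945/614071823971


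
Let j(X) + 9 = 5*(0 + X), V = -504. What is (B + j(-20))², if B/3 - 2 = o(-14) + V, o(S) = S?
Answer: 2745649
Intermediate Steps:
B = -1548 (B = 6 + 3*(-14 - 504) = 6 + 3*(-518) = 6 - 1554 = -1548)
j(X) = -9 + 5*X (j(X) = -9 + 5*(0 + X) = -9 + 5*X)
(B + j(-20))² = (-1548 + (-9 + 5*(-20)))² = (-1548 + (-9 - 100))² = (-1548 - 109)² = (-1657)² = 2745649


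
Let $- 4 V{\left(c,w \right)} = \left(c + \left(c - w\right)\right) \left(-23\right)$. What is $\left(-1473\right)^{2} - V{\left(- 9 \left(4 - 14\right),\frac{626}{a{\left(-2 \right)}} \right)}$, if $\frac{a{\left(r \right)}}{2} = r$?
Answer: $\frac{17342353}{8} \approx 2.1678 \cdot 10^{6}$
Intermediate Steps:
$a{\left(r \right)} = 2 r$
$V{\left(c,w \right)} = - \frac{23 w}{4} + \frac{23 c}{2}$ ($V{\left(c,w \right)} = - \frac{\left(c + \left(c - w\right)\right) \left(-23\right)}{4} = - \frac{\left(- w + 2 c\right) \left(-23\right)}{4} = - \frac{- 46 c + 23 w}{4} = - \frac{23 w}{4} + \frac{23 c}{2}$)
$\left(-1473\right)^{2} - V{\left(- 9 \left(4 - 14\right),\frac{626}{a{\left(-2 \right)}} \right)} = \left(-1473\right)^{2} - \left(- \frac{23 \frac{626}{2 \left(-2\right)}}{4} + \frac{23 \left(- 9 \left(4 - 14\right)\right)}{2}\right) = 2169729 - \left(- \frac{23 \frac{626}{-4}}{4} + \frac{23 \left(\left(-9\right) \left(-10\right)\right)}{2}\right) = 2169729 - \left(- \frac{23 \cdot 626 \left(- \frac{1}{4}\right)}{4} + \frac{23}{2} \cdot 90\right) = 2169729 - \left(\left(- \frac{23}{4}\right) \left(- \frac{313}{2}\right) + 1035\right) = 2169729 - \left(\frac{7199}{8} + 1035\right) = 2169729 - \frac{15479}{8} = \frac{17342353}{8}$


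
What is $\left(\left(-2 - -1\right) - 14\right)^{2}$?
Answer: $225$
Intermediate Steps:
$\left(\left(-2 - -1\right) - 14\right)^{2} = \left(\left(-2 + 1\right) - 14\right)^{2} = \left(-1 - 14\right)^{2} = \left(-15\right)^{2} = 225$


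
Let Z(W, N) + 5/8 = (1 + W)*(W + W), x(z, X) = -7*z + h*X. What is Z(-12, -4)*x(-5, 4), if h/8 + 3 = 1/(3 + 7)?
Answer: -608923/40 ≈ -15223.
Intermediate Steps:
h = -116/5 (h = -24 + 8/(3 + 7) = -24 + 8/10 = -24 + 8*(⅒) = -24 + ⅘ = -116/5 ≈ -23.200)
x(z, X) = -7*z - 116*X/5
Z(W, N) = -5/8 + 2*W*(1 + W) (Z(W, N) = -5/8 + (1 + W)*(W + W) = -5/8 + (1 + W)*(2*W) = -5/8 + 2*W*(1 + W))
Z(-12, -4)*x(-5, 4) = (-5/8 + 2*(-12) + 2*(-12)²)*(-7*(-5) - 116/5*4) = (-5/8 - 24 + 2*144)*(35 - 464/5) = (-5/8 - 24 + 288)*(-289/5) = (2107/8)*(-289/5) = -608923/40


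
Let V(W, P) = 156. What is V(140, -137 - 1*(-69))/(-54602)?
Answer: -78/27301 ≈ -0.0028570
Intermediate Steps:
V(140, -137 - 1*(-69))/(-54602) = 156/(-54602) = 156*(-1/54602) = -78/27301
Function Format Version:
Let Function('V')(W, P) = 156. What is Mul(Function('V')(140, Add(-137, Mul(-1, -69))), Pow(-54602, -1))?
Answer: Rational(-78, 27301) ≈ -0.0028570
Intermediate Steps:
Mul(Function('V')(140, Add(-137, Mul(-1, -69))), Pow(-54602, -1)) = Mul(156, Pow(-54602, -1)) = Mul(156, Rational(-1, 54602)) = Rational(-78, 27301)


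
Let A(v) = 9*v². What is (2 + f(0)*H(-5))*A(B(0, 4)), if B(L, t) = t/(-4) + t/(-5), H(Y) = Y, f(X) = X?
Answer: 1458/25 ≈ 58.320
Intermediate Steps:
B(L, t) = -9*t/20 (B(L, t) = t*(-¼) + t*(-⅕) = -t/4 - t/5 = -9*t/20)
(2 + f(0)*H(-5))*A(B(0, 4)) = (2 + 0*(-5))*(9*(-9/20*4)²) = (2 + 0)*(9*(-9/5)²) = 2*(9*(81/25)) = 2*(729/25) = 1458/25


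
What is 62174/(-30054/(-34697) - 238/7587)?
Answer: 8183532723093/109880906 ≈ 74476.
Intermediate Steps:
62174/(-30054/(-34697) - 238/7587) = 62174/(-30054*(-1/34697) - 238*1/7587) = 62174/(30054/34697 - 238/7587) = 62174/(219761812/263246139) = 62174*(263246139/219761812) = 8183532723093/109880906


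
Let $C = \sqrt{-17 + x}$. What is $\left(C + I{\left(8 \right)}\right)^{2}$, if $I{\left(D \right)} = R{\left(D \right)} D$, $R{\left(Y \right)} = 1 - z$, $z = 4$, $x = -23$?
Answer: $536 - 96 i \sqrt{10} \approx 536.0 - 303.58 i$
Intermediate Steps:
$C = 2 i \sqrt{10}$ ($C = \sqrt{-17 - 23} = \sqrt{-40} = 2 i \sqrt{10} \approx 6.3246 i$)
$R{\left(Y \right)} = -3$ ($R{\left(Y \right)} = 1 - 4 = -3$)
$I{\left(D \right)} = - 3 D$
$\left(C + I{\left(8 \right)}\right)^{2} = \left(2 i \sqrt{10} - 24\right)^{2} = \left(-24 + 2 i \sqrt{10}\right)^{2}$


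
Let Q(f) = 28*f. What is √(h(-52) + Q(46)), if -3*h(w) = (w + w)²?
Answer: 2*I*√5214/3 ≈ 48.139*I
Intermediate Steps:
h(w) = -4*w²/3 (h(w) = -(w + w)²/3 = -4*w²/3)
√(h(-52) + Q(46)) = √(-4/3*(-52)² + 28*46) = √(-4/3*2704 + 1288) = √(-10816/3 + 1288) = √(-6952/3) = 2*I*√5214/3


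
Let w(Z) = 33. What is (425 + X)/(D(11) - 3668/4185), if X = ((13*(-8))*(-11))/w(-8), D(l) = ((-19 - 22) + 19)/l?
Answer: -1923705/12038 ≈ -159.80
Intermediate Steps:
D(l) = -22/l (D(l) = (-41 + 19)/l = -22/l)
X = 104/3 (X = ((13*(-8))*(-11))/33 = -104*(-11)*(1/33) = 1144*(1/33) = 104/3 ≈ 34.667)
(425 + X)/(D(11) - 3668/4185) = (425 + 104/3)/(-22/11 - 3668/4185) = 1379/(3*(-22*1/11 - 3668*1/4185)) = 1379/(3*(-2 - 3668/4185)) = 1379/(3*(-12038/4185)) = (1379/3)*(-4185/12038) = -1923705/12038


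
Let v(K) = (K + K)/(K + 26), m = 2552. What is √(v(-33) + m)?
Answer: √125510/7 ≈ 50.611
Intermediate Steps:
v(K) = 2*K/(26 + K) (v(K) = (2*K)/(26 + K) = 2*K/(26 + K))
√(v(-33) + m) = √(2*(-33)/(26 - 33) + 2552) = √(2*(-33)/(-7) + 2552) = √(2*(-33)*(-⅐) + 2552) = √(66/7 + 2552) = √(17930/7) = √125510/7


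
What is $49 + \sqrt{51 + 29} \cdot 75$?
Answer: $49 + 300 \sqrt{5} \approx 719.82$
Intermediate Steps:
$49 + \sqrt{51 + 29} \cdot 75 = 49 + \sqrt{80} \cdot 75 = 49 + 4 \sqrt{5} \cdot 75 = 49 + 300 \sqrt{5}$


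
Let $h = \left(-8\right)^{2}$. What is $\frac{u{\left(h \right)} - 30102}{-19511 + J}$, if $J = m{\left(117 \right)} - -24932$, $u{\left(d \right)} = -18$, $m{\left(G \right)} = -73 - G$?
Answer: $- \frac{30120}{5231} \approx -5.758$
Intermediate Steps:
$h = 64$
$J = 24742$ ($J = \left(-73 - 117\right) - -24932 = \left(-73 - 117\right) + 24932 = -190 + 24932 = 24742$)
$\frac{u{\left(h \right)} - 30102}{-19511 + J} = \frac{-18 - 30102}{-19511 + 24742} = - \frac{30120}{5231}$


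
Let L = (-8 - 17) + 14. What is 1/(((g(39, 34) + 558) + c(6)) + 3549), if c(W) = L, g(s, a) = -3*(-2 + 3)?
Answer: 1/4093 ≈ 0.00024432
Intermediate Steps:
g(s, a) = -3 (g(s, a) = -3*1 = -3)
L = -11 (L = -25 + 14 = -11)
c(W) = -11
1/(((g(39, 34) + 558) + c(6)) + 3549) = 1/(((-3 + 558) - 11) + 3549) = 1/((555 - 11) + 3549) = 1/(544 + 3549) = 1/4093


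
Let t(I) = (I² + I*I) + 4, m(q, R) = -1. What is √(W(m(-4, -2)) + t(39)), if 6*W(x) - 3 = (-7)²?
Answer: 2*√6873/3 ≈ 55.269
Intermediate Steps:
t(I) = 4 + 2*I² (t(I) = (I² + I²) + 4 = 2*I² + 4 = 4 + 2*I²)
W(x) = 26/3 (W(x) = ½ + (⅙)*(-7)² = ½ + (⅙)*49 = ½ + 49/6 = 26/3)
√(W(m(-4, -2)) + t(39)) = √(26/3 + (4 + 2*39²)) = √(26/3 + (4 + 2*1521)) = √(26/3 + (4 + 3042)) = √(26/3 + 3046) = √(9164/3) = 2*√6873/3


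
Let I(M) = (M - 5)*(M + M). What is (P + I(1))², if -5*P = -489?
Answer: 201601/25 ≈ 8064.0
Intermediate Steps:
I(M) = 2*M*(-5 + M) (I(M) = (-5 + M)*(2*M) = 2*M*(-5 + M))
P = 489/5 (P = -⅕*(-489) = 489/5 ≈ 97.800)
(P + I(1))² = (489/5 + 2*1*(-5 + 1))² = (489/5 + 2*1*(-4))² = (489/5 - 8)² = (449/5)² = 201601/25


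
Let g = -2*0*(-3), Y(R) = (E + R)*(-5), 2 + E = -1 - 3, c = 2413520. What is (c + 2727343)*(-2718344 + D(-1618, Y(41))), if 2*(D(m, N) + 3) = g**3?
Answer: -13974649513461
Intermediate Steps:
E = -6 (E = -2 + (-1 - 3) = -2 - 4 = -6)
Y(R) = 30 - 5*R (Y(R) = (-6 + R)*(-5) = 30 - 5*R)
g = 0 (g = 0*(-3) = 0)
D(m, N) = -3 (D(m, N) = -3 + (1/2)*0**3 = -3 + (1/2)*0 = -3 + 0 = -3)
(c + 2727343)*(-2718344 + D(-1618, Y(41))) = (2413520 + 2727343)*(-2718344 - 3) = 5140863*(-2718347) = -13974649513461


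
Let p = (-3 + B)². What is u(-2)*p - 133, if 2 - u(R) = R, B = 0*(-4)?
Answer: -97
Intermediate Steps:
B = 0
u(R) = 2 - R
p = 9 (p = (-3 + 0)² = (-3)² = 9)
u(-2)*p - 133 = (2 - 1*(-2))*9 - 133 = (2 + 2)*9 - 133 = 4*9 - 133 = 36 - 133 = -97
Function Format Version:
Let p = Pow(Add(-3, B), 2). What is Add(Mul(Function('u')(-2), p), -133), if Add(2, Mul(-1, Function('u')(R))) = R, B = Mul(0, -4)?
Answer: -97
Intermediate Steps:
B = 0
Function('u')(R) = Add(2, Mul(-1, R))
p = 9 (p = Pow(Add(-3, 0), 2) = Pow(-3, 2) = 9)
Add(Mul(Function('u')(-2), p), -133) = Add(Mul(Add(2, Mul(-1, -2)), 9), -133) = Add(Mul(Add(2, 2), 9), -133) = Add(Mul(4, 9), -133) = Add(36, -133) = -97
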